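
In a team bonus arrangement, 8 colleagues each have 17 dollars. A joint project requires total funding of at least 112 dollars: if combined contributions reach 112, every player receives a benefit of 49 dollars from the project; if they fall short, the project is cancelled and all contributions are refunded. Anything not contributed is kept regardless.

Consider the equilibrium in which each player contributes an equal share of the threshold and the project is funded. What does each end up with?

52 dollars

Equal share of the threshold: 112/8 = 14.
At this profile no one gains by cutting their contribution: any cut drops the total below 112, the project is cancelled, contributions are refunded, and the deviator ends with 17, which is less than 17 − 14 + 49 = 52. Contributing more than 14 just wastes the excess. So contributing exactly 14 is a best response.
Each player's payoff: 17 − 14 + 49 = 52.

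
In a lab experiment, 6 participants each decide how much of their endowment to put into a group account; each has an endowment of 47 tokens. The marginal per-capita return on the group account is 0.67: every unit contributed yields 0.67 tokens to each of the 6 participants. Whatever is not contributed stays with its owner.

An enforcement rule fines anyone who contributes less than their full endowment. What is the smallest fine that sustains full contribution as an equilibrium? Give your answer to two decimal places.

Given the others contribute fully, the best deviation is to contribute 0 (any partial contribution still incurs the fine and gives up units whose private return 0.67 is below 1).
Deviating from 47 to 0 saves 47 tokens but forfeits the deviator's share of the drop in the group account: 0.67 × 47 = 31.49.
So the deviation gain is 47 − 31.49 = 15.51, and the fine must be at least 15.51 tokens to wipe it out.

15.51 tokens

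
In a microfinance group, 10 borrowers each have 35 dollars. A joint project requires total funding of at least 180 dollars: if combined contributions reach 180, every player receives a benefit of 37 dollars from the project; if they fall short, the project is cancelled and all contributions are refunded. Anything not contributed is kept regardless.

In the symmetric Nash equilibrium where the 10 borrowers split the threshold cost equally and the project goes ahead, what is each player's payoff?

54 dollars

Equal share of the threshold: 180/10 = 18.
At this profile no one gains by cutting their contribution: any cut drops the total below 180, the project is cancelled, contributions are refunded, and the deviator ends with 35, which is less than 35 − 18 + 37 = 54. Contributing more than 18 just wastes the excess. So contributing exactly 18 is a best response.
Each player's payoff: 35 − 18 + 37 = 54.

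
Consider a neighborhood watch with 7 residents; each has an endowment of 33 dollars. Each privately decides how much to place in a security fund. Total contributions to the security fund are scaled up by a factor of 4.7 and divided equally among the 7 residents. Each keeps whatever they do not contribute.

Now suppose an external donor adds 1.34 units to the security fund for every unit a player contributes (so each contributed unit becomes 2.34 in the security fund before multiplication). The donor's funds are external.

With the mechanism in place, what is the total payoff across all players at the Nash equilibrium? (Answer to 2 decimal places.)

2540.54 dollars

The effective private return per unit is now 4.7 × 2.34 / 7 = 1.5711 > 1, so every player's dominant strategy flips to full contribution.
At the Nash equilibrium everyone contributes 33. Group total payoff = 4.7 × 2.34 × 231 = 2540.54.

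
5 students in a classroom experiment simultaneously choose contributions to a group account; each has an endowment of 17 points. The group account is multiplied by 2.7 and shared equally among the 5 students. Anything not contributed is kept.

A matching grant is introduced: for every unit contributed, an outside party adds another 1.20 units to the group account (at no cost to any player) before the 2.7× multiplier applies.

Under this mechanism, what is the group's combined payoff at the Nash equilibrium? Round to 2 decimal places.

504.90 points

The effective private return per unit is now 2.7 × 2.20 / 5 = 1.1880 > 1, so every player's dominant strategy flips to full contribution.
At the Nash equilibrium everyone contributes 17. Group total payoff = 2.7 × 2.20 × 85 = 504.90.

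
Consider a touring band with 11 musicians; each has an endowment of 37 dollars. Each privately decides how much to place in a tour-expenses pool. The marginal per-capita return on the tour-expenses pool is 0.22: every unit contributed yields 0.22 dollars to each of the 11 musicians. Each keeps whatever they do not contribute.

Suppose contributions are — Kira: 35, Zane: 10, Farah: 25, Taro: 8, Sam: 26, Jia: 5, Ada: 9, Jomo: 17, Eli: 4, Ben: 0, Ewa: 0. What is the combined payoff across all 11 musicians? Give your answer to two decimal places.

604.38 dollars

Total contributed: 35 + 10 + 25 + 8 + 26 + 5 + 9 + 17 + 4 + 0 + 0 = 139; total kept: 11 × 37 − 139 = 268.
The tour-expenses pool pays out 0.22 × 11 × 139 = 336.38 in aggregate.
Group total = 268 + 336.38 = 604.38.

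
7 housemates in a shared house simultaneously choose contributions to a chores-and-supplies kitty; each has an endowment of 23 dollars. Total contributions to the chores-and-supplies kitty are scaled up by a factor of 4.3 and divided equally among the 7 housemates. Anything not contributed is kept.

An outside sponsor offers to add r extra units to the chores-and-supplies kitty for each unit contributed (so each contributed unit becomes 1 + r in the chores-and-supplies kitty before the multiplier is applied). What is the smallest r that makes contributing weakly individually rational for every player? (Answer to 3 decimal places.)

With matching at rate r, one contributed unit becomes (1 + r) in the chores-and-supplies kitty and returns 4.3 × (1 + r) / 7 to the contributor.
Setting this equal to 1: 1 + r = 7/4.3 = 1.6279.
So the minimum matching rate is r = 1.6279 − 1 = 0.628.

0.628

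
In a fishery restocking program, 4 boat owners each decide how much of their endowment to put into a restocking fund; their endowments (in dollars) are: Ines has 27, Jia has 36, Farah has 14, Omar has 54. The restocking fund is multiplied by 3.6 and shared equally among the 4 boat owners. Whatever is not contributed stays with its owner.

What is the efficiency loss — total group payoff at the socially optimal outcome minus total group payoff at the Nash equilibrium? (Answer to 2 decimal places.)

The private return per contributed unit is 3.6/4 = 0.9000 < 1 for every player regardless of endowment, so the Nash equilibrium is zero contribution and the group total is Σ E_j = 27 + 36 + 14 + 54 = 131.
Each contributed unit returns 3.600 to the group, so the social optimum is full contribution by everyone: group total = 3.600 × 131 = 471.60.
Efficiency loss = (3.600 − 1) × 131 = 340.60.

340.60 dollars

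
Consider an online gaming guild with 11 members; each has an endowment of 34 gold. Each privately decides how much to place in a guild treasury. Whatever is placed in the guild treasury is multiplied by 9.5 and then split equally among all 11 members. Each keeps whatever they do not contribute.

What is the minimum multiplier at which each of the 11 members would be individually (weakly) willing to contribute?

A contributed unit returns (multiplier)/11 to its contributor.
This reaches 1 exactly when the multiplier is 11.

11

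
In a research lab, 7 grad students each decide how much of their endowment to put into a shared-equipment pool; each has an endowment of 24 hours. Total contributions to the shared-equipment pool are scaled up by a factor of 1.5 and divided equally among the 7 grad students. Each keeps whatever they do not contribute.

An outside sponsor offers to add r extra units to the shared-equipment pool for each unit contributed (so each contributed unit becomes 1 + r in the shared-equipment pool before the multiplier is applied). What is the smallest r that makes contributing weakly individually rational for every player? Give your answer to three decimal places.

3.667

With matching at rate r, one contributed unit becomes (1 + r) in the shared-equipment pool and returns 1.5 × (1 + r) / 7 to the contributor.
Setting this equal to 1: 1 + r = 7/1.5 = 4.6667.
So the minimum matching rate is r = 4.6667 − 1 = 3.667.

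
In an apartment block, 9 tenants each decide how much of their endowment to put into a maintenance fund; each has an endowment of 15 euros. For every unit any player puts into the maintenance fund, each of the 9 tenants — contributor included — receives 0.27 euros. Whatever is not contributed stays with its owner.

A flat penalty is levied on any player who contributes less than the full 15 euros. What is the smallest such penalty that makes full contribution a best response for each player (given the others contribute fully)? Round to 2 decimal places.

Given the others contribute fully, the best deviation is to contribute 0 (any partial contribution still incurs the fine and gives up units whose private return 0.27 is below 1).
Deviating from 15 to 0 saves 15 euros but forfeits the deviator's share of the drop in the maintenance fund: 0.27 × 15 = 4.05.
So the deviation gain is 15 − 4.05 = 10.95, and the fine must be at least 10.95 euros to wipe it out.

10.95 euros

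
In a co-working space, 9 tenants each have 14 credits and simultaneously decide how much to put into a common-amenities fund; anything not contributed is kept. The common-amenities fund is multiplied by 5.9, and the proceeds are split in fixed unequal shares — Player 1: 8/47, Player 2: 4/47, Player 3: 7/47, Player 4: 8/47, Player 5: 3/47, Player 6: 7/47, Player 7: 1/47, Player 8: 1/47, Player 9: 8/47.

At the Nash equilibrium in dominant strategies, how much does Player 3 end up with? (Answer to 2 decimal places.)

50.91 credits

Player j's private return per contributed unit is 5.9 × (j's share). Contributing is weakly dominant for j when that share is at least 1/5.9 = 0.1695, and contributing 0 is dominant otherwise.
Player 1, Player 4 and Player 9 are above the threshold, contributing 14 each; the remaining 6 contribute 0. Total contributed: 42.
Player 3 keeps 14 and receives 5.9 × 42 × 7/47 = 36.91 from the common-amenities fund, for a payoff of 50.91.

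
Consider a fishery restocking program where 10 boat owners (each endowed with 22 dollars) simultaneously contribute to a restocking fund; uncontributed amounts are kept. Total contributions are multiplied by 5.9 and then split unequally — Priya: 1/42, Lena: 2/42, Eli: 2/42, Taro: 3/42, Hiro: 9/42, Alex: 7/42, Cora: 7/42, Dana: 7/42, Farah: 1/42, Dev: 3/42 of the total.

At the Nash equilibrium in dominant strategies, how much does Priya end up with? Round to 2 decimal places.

25.09 dollars

A player with share s gets back 5.9·s per unit contributed, so full contribution is dominant for anyone with s > 1/5.9 = 0.1695 and zero contribution is dominant for anyone below.
Hiro alone (share 9/42) is above the threshold, contributing 22; the remaining 9 contribute 0. Total contributed: 22.
Priya keeps 22 and receives 5.9 × 22 × 1/42 = 3.09 from the restocking fund, for a payoff of 25.09.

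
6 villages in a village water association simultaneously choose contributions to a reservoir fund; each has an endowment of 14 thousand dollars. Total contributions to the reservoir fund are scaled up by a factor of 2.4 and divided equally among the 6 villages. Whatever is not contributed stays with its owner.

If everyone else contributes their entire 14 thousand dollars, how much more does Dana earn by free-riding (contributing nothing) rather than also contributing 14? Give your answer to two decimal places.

8.40 thousand dollars

Switching from a contribution of 14 to 0 lets Dana keep an extra 14 thousand dollars, but lowers the reservoir fund by 14, which costs Dana their own share of that drop: 2.4/6 × 14 = 5.60.
Net gain = 14 − 5.60 = 8.40. The private return per contributed unit (0.4000) is below 1, so free-riding is indeed the best response regardless of what the others do.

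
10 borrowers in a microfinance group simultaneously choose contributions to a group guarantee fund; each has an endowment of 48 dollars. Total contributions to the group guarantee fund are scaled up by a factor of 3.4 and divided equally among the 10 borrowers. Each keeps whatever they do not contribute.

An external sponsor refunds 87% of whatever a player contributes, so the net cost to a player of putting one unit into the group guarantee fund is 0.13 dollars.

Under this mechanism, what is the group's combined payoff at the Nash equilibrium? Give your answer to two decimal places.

Under the mechanism each unit contributed yields (3.4/10) / 0.13 = 2.6154 back to its contributor per unit of net cost, which exceeds 1, making full contribution the dominant choice for everyone.
At the Nash equilibrium everyone contributes 48. Group total payoff = 10 × (48 × 0.87 + 3.4 × 48) = 2049.60.

2049.60 dollars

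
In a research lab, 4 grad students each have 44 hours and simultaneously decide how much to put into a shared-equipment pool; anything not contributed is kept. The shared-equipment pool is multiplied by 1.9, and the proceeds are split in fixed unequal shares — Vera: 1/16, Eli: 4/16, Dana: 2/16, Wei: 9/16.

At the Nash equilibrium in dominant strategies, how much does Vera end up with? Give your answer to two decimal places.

49.23 hours

A player with share s gets back 1.9·s per unit contributed, so full contribution is dominant for anyone with s > 1/1.9 = 0.5263 and zero contribution is dominant for anyone below.
Wei alone (share 9/16) is above the threshold, contributing 44; the remaining 3 contribute 0. Total contributed: 44.
Vera keeps 44 and receives 1.9 × 44 × 1/16 = 5.23 from the shared-equipment pool, for a payoff of 49.23.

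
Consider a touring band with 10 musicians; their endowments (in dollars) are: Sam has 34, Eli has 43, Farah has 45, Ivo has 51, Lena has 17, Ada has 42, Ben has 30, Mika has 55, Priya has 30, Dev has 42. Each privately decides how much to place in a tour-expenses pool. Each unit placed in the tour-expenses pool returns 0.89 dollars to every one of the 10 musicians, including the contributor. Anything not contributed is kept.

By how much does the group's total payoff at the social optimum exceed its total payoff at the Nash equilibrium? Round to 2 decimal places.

The private return per contributed unit is 0.89 < 1 for everyone, so the Nash equilibrium is zero contribution and the group total is Σ E_j = 34 + 43 + 45 + 51 + 17 + 42 + 30 + 55 + 30 + 42 = 389.
Each contributed unit returns 8.900 to the group, so the social optimum is full contribution by everyone: group total = 8.900 × 389 = 3462.10.
Efficiency loss = (8.900 − 1) × 389 = 3073.10.

3073.10 dollars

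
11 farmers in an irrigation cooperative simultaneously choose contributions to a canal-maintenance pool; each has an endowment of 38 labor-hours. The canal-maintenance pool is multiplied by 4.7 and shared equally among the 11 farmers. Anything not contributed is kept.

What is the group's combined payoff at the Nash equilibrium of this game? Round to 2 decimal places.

Each contributed unit returns 4.7/11 = 0.4273 to its contributor — below 1 — so contributing 0 is dominant for every player. At the Nash equilibrium everyone keeps their 38, and the group total is 11 × 38 = 418.

418.00 labor-hours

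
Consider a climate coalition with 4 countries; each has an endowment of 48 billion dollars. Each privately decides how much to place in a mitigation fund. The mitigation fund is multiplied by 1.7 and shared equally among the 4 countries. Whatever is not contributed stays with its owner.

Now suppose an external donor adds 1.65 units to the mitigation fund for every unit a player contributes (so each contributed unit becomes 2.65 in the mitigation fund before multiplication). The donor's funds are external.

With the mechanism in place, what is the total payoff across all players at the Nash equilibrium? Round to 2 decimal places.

864.96 billion dollars

The effective private return per unit is now 1.7 × 2.65 / 4 = 1.1263 > 1, so every player's dominant strategy flips to full contribution.
So the Nash equilibrium is full contribution by all 4; the group earns 1.7 × 2.65 × 192 = 864.96.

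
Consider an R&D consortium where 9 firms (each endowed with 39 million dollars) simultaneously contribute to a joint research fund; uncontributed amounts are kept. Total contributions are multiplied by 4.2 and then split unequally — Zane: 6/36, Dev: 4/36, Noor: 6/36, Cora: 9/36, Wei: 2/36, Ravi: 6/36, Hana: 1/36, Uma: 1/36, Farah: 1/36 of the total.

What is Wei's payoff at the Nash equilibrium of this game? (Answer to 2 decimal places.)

48.10 million dollars

For player j, contributing a unit is worthwhile iff 4.2 × (j's share) ≥ 1, i.e. iff j's share is at least 0.2381.
Cora alone (share 9/36) is above the threshold, contributing 39; the remaining 8 contribute 0. Total contributed: 39.
Wei keeps 39 and receives 4.2 × 39 × 2/36 = 9.10 from the joint research fund, for a payoff of 48.10.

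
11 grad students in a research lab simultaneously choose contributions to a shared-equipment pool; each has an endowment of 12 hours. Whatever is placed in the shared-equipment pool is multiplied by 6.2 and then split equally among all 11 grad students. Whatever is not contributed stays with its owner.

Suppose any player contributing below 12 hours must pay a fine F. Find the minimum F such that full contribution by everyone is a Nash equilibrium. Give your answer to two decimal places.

Given the others contribute fully, the best deviation is to contribute 0 (any partial contribution still incurs the fine and gives up units whose private return 0.5636 is below 1).
Deviating from 12 to 0 saves 12 hours but forfeits the deviator's share of the drop in the shared-equipment pool: 6.2/11 × 12 = 6.76.
So the deviation gain is 12 − 6.76 = 5.24, and the fine must be at least 5.24 hours to wipe it out.

5.24 hours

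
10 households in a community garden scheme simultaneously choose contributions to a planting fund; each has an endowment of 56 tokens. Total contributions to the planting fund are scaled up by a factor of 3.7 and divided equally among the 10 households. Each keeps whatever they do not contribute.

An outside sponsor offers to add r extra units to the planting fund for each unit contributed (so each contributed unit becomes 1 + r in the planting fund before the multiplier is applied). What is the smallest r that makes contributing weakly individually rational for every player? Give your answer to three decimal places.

1.703

With matching at rate r, one contributed unit becomes (1 + r) in the planting fund and returns 3.7 × (1 + r) / 10 to the contributor.
Setting this equal to 1: 1 + r = 10/3.7 = 2.7027.
So the minimum matching rate is r = 2.7027 − 1 = 1.703.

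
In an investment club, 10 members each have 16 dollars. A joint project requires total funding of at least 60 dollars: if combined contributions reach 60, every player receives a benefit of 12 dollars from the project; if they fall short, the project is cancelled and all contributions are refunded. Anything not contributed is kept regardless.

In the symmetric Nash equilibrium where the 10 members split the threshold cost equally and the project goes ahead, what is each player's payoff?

Equal share of the threshold: 60/10 = 6.
At this profile no one gains by cutting their contribution: any cut drops the total below 60, the project is cancelled, contributions are refunded, and the deviator ends with 16, which is less than 16 − 6 + 12 = 22. Contributing more than 6 just wastes the excess. So contributing exactly 6 is a best response.
Each player's payoff: 16 − 6 + 12 = 22.

22 dollars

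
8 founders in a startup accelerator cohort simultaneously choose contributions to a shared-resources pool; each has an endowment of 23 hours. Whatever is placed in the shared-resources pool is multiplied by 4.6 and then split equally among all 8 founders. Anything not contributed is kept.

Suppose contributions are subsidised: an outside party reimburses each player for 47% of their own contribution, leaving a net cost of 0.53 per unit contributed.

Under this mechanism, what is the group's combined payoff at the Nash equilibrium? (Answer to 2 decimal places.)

932.88 hours

Under the mechanism each unit contributed yields (4.6/8) / 0.53 = 1.0849 back to its contributor per unit of net cost, which exceeds 1, making full contribution the dominant choice for everyone.
So the Nash equilibrium is full contribution by all 8; the group earns 8 × (23 × 0.47 + 4.6 × 23) = 932.88.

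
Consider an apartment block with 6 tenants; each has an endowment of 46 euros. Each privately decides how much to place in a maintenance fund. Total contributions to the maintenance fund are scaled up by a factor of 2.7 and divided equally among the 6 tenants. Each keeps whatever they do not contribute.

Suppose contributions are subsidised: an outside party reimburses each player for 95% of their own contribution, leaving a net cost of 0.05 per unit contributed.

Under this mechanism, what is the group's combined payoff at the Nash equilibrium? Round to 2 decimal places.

With the mechanism, a contributed unit returns (2.7/6) / 0.05 = 9.0000 per unit of net cost to the contributor — now above 1 — so contributing fully is weakly dominant for every player.
At the Nash equilibrium everyone contributes 46. Group total payoff = 6 × (46 × 0.95 + 2.7 × 46) = 1007.40.

1007.40 euros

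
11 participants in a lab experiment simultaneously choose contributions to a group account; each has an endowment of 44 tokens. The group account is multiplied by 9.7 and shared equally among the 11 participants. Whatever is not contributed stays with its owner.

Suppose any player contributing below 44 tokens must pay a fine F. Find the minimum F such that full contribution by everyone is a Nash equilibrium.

Given the others contribute fully, the best deviation is to contribute 0 (any partial contribution still incurs the fine and gives up units whose private return 0.8818 is below 1).
Deviating from 44 to 0 saves 44 tokens but forfeits the deviator's share of the drop in the group account: 9.7/11 × 44 = 38.80.
So the deviation gain is 44 − 38.80 = 5.20, and the fine must be at least 5.20 tokens to wipe it out.

5.20 tokens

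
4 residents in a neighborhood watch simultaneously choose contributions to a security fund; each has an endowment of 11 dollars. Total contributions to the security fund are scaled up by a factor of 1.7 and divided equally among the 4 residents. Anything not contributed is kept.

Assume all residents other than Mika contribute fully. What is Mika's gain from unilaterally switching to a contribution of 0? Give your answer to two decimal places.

Switching from a contribution of 11 to 0 lets Mika keep an extra 11 dollars, but lowers the security fund by 11, which costs Mika their own share of that drop: 1.7/4 × 11 = 4.67.
Net gain = 11 − 4.67 = 6.33. The private return per contributed unit (0.4250) is below 1, so free-riding is indeed the best response regardless of what the others do.

6.33 dollars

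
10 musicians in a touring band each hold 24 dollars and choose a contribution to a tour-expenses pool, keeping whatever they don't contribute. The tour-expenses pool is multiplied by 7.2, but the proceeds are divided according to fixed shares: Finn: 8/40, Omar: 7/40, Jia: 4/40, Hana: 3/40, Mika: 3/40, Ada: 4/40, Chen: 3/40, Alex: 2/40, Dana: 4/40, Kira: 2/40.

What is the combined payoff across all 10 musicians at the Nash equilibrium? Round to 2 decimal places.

For player j, contributing a unit is worthwhile iff 7.2 × (j's share) ≥ 1, i.e. iff j's share is at least 0.1389.
Finn and Omar are above the threshold, contributing 24 each; the remaining 8 contribute 0. Total contributed: 48.
The tour-expenses pool pays out 7.2 × 48 = 345.60 in total (split across the unequal shares, but the aggregate is all that matters for the group sum).
The 8 free-riders keep 24 each, adding 192. Group total = 192 + 345.60 = 537.60.

537.60 dollars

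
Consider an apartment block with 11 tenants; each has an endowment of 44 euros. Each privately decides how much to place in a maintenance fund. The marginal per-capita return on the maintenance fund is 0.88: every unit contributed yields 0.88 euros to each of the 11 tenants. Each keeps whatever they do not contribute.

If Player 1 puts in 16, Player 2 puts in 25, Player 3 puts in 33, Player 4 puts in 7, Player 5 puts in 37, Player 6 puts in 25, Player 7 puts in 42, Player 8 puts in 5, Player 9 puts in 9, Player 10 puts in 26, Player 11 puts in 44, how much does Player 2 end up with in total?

Total contributed: 16 + 25 + 33 + 7 + 37 + 25 + 42 + 5 + 9 + 26 + 44 = 269.
Each receives 0.88 × 269 = 236.72 from the maintenance fund.
Player 2 keeps 44 − 25 = 19, so Player 2's payoff is 19 + 236.72 = 255.72.

255.72 euros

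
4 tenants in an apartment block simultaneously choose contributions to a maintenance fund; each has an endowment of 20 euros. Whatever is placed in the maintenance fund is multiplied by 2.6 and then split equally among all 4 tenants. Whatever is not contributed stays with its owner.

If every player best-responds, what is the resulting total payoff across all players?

80.00 euros

Each contributed unit returns 2.6/4 = 0.6500 to its contributor — below 1 — so contributing 0 is dominant for every player. At the Nash equilibrium everyone keeps their 20, and the group total is 4 × 20 = 80.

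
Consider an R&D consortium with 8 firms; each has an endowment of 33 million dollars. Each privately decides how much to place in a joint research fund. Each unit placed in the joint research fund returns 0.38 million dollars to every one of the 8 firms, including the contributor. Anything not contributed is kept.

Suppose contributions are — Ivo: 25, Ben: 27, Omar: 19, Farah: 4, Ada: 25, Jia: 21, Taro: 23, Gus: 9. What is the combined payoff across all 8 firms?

Total contributed: 25 + 27 + 19 + 4 + 25 + 21 + 23 + 9 = 153; total kept: 8 × 33 − 153 = 111.
The joint research fund pays out 0.38 × 8 × 153 = 465.12 in aggregate.
Group total = 111 + 465.12 = 576.12.

576.12 million dollars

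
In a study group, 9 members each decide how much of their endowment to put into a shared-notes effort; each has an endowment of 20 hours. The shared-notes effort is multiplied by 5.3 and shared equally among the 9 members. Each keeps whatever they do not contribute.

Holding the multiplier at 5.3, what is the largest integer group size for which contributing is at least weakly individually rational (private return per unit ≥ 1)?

5

Private return per unit is 5.3/(group size), which is ≥ 1 whenever the group size is ≤ 5.3.
The largest such integer is 5.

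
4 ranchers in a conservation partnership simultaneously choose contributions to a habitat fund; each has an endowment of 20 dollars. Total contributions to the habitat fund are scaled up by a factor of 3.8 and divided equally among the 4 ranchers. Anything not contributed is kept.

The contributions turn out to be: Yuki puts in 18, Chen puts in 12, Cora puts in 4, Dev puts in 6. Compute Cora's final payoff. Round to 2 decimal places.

54.00 dollars

Total contributed: 18 + 12 + 4 + 6 = 40.
Each receives 3.8 × 40 / 4 = 38.00 from the habitat fund.
Cora keeps 20 − 4 = 16, so Cora's payoff is 16 + 38.00 = 54.00.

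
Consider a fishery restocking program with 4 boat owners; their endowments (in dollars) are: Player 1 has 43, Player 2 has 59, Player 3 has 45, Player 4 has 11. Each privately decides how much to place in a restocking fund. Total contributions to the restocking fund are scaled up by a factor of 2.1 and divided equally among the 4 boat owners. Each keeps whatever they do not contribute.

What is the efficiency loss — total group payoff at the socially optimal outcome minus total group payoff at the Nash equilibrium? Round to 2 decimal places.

173.80 dollars

The private return per contributed unit is 2.1/4 = 0.5250 < 1 for every player regardless of endowment, so the Nash equilibrium is zero contribution and the group total is Σ E_j = 43 + 59 + 45 + 11 = 158.
Each contributed unit returns 2.100 to the group, so the social optimum is full contribution by everyone: group total = 2.100 × 158 = 331.80.
Efficiency loss = (2.100 − 1) × 158 = 173.80.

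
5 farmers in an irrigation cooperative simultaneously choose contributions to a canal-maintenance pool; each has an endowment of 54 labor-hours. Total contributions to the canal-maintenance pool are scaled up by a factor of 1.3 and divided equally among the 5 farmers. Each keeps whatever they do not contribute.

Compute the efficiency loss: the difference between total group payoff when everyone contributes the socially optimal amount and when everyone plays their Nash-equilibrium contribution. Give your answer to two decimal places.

Each contributed unit returns 1.3/5 = 0.2600 to its contributor — below 1 — so contributing 0 is dominant for every player. At the Nash equilibrium everyone keeps their 54, and the group total is 5 × 54 = 270.
Each contributed unit returns 1.300 to the group as a whole (0.2600 to each of 5 players), which exceeds 1, so the social optimum is full contribution: group total = 1.300 × 270 = 351.00.
Efficiency loss = 351.00 − 270 = 81.00.

81.00 labor-hours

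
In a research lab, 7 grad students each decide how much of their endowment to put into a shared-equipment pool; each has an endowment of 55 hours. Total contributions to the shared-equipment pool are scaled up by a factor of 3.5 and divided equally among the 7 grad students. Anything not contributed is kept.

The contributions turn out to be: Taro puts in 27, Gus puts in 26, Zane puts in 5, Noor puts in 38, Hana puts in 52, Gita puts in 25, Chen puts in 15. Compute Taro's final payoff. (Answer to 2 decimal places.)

Total contributed: 27 + 26 + 5 + 38 + 52 + 25 + 15 = 188.
Each receives 3.5 × 188 / 7 = 94.00 from the shared-equipment pool.
Taro keeps 55 − 27 = 28, so Taro's payoff is 28 + 94.00 = 122.00.

122.00 hours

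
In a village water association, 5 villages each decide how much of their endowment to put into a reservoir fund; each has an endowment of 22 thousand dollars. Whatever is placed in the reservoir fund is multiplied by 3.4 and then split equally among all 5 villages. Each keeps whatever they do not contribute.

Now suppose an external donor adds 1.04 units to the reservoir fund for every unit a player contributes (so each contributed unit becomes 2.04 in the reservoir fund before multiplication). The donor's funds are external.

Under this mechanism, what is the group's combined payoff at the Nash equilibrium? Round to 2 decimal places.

The effective private return per unit is now 3.4 × 2.04 / 5 = 1.3872 > 1, so every player's dominant strategy flips to full contribution.
So the Nash equilibrium is full contribution by all 5; the group earns 3.4 × 2.04 × 110 = 762.96.

762.96 thousand dollars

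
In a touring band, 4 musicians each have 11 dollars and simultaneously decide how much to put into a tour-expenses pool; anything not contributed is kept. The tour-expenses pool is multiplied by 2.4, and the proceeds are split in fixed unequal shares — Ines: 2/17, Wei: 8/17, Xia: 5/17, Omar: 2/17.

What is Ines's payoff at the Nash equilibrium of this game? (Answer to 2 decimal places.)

A player with share s gets back 2.4·s per unit contributed, so full contribution is dominant for anyone with s > 1/2.4 = 0.4167 and zero contribution is dominant for anyone below.
The only share above 0.4167 is Wei's 8/17, contributing 11; the remaining 3 contribute 0. Total contributed: 11.
Ines keeps 11 and receives 2.4 × 11 × 2/17 = 3.11 from the tour-expenses pool, for a payoff of 14.11.

14.11 dollars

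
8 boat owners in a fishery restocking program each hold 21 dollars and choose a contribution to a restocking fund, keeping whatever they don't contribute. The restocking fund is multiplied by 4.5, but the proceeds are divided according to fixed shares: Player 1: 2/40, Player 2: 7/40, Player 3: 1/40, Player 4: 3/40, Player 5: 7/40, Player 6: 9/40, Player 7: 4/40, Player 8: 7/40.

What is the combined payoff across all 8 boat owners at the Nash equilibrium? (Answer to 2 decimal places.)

Each unit j contributes comes back to j as 4.5 × (j's share), so j prefers to contribute only if that share exceeds 1/4.5 = 0.2222; otherwise keeping the unit dominates.
Player 6 alone (share 9/40) is above the threshold, contributing 21; the remaining 7 contribute 0. Total contributed: 21.
The restocking fund pays out 4.5 × 21 = 94.50 in total (split across the unequal shares, but the aggregate is all that matters for the group sum).
The 7 free-riders keep 21 each, adding 147. Group total = 147 + 94.50 = 241.50.

241.50 dollars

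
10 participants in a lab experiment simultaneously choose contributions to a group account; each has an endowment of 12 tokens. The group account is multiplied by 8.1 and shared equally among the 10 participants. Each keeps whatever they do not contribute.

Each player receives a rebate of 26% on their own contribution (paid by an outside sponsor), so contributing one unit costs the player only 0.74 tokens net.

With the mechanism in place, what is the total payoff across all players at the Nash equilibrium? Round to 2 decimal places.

1003.20 tokens

With the mechanism, a contributed unit returns (8.1/10) / 0.74 = 1.0946 per unit of net cost to the contributor — now above 1 — so contributing fully is weakly dominant for every player.
At the Nash equilibrium everyone contributes 12. Group total payoff = 10 × (12 × 0.26 + 8.1 × 12) = 1003.20.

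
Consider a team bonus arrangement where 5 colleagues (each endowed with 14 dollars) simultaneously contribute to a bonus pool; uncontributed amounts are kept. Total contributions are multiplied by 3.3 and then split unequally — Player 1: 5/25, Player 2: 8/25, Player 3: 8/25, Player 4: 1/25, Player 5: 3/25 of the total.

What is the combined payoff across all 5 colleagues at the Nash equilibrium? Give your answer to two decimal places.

134.40 dollars

A player with share s gets back 3.3·s per unit contributed, so full contribution is dominant for anyone with s > 1/3.3 = 0.3030 and zero contribution is dominant for anyone below.
Player 2 and Player 3 clear that bar, contributing 14 each; the remaining 3 contribute 0. Total contributed: 28.
The bonus pool pays out 3.3 × 28 = 92.40 in total (split across the unequal shares, but the aggregate is all that matters for the group sum).
The 3 free-riders keep 14 each, adding 42. Group total = 42 + 92.40 = 134.40.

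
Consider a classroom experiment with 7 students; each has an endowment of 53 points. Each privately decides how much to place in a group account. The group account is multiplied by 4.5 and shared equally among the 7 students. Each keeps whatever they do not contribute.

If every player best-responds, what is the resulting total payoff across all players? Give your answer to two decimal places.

Each contributed unit returns 4.5/7 = 0.6429 to its contributor — below 1 — so contributing 0 is dominant for every player. At the Nash equilibrium everyone keeps their 53, and the group total is 7 × 53 = 371.

371.00 points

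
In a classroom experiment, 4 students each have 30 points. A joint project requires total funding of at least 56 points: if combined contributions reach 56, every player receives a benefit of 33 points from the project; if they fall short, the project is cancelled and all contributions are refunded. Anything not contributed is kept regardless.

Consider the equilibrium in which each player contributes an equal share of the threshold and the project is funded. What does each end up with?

49 points

Equal share of the threshold: 56/4 = 14.
At this profile no one gains by cutting their contribution: any cut drops the total below 56, the project is cancelled, contributions are refunded, and the deviator ends with 30, which is less than 30 − 14 + 33 = 49. Contributing more than 14 just wastes the excess. So contributing exactly 14 is a best response.
Each player's payoff: 30 − 14 + 33 = 49.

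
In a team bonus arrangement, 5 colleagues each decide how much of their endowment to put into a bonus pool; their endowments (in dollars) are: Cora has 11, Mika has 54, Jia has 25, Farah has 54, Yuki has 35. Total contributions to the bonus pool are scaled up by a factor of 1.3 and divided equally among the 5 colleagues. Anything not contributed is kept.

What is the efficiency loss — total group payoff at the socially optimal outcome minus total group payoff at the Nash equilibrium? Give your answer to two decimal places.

53.70 dollars

The private return per contributed unit is 1.3/5 = 0.2600 < 1 for every player regardless of endowment, so the Nash equilibrium is zero contribution and the group total is Σ E_j = 11 + 54 + 25 + 54 + 35 = 179.
Each contributed unit returns 1.300 to the group, so the social optimum is full contribution by everyone: group total = 1.300 × 179 = 232.70.
Efficiency loss = (1.300 − 1) × 179 = 53.70.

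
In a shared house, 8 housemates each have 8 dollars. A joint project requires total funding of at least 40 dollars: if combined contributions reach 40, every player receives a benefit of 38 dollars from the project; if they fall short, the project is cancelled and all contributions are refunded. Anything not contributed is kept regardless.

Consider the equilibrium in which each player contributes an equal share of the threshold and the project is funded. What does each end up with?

41 dollars

Equal share of the threshold: 40/8 = 5.
At this profile no one gains by cutting their contribution: any cut drops the total below 40, the project is cancelled, contributions are refunded, and the deviator ends with 8, which is less than 8 − 5 + 38 = 41. Contributing more than 5 just wastes the excess. So contributing exactly 5 is a best response.
Each player's payoff: 8 − 5 + 38 = 41.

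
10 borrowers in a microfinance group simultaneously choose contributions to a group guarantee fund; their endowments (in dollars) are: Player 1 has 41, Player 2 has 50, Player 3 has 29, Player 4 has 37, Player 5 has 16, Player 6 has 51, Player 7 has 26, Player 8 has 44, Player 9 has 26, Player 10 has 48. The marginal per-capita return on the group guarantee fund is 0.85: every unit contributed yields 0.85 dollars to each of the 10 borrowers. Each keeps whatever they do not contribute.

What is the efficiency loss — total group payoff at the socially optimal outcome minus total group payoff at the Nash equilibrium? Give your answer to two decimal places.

2760.00 dollars

The private return per contributed unit is 0.85 < 1 for everyone, so the Nash equilibrium is zero contribution and the group total is Σ E_j = 41 + 50 + 29 + 37 + 16 + 51 + 26 + 44 + 26 + 48 = 368.
Each contributed unit returns 8.500 to the group, so the social optimum is full contribution by everyone: group total = 8.500 × 368 = 3128.00.
Efficiency loss = (8.500 − 1) × 368 = 2760.00.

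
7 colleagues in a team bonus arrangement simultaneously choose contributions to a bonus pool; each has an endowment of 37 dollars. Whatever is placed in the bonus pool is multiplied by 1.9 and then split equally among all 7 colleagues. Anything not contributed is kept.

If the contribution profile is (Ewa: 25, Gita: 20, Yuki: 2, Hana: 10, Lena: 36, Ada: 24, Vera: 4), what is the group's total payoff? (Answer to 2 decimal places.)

367.90 dollars

Total contributed: 25 + 20 + 2 + 10 + 36 + 24 + 4 = 121; total kept: 7 × 37 − 121 = 138.
The bonus pool pays out 1.9 × 121 = 229.90 in aggregate.
Group total = 138 + 229.90 = 367.90.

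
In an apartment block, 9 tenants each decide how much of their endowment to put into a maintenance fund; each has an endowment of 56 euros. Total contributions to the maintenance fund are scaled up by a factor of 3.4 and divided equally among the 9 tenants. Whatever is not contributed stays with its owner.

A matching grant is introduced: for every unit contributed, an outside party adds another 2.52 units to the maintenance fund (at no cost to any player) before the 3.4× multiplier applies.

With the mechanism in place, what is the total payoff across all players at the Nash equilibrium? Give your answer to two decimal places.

Under the mechanism each unit contributed yields 3.4 × 3.52 / 9 = 1.3298 back to its contributor per unit of net cost, which exceeds 1, making full contribution the dominant choice for everyone.
At the Nash equilibrium everyone contributes 56. Group total payoff = 3.4 × 3.52 × 504 = 6031.87.

6031.87 euros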